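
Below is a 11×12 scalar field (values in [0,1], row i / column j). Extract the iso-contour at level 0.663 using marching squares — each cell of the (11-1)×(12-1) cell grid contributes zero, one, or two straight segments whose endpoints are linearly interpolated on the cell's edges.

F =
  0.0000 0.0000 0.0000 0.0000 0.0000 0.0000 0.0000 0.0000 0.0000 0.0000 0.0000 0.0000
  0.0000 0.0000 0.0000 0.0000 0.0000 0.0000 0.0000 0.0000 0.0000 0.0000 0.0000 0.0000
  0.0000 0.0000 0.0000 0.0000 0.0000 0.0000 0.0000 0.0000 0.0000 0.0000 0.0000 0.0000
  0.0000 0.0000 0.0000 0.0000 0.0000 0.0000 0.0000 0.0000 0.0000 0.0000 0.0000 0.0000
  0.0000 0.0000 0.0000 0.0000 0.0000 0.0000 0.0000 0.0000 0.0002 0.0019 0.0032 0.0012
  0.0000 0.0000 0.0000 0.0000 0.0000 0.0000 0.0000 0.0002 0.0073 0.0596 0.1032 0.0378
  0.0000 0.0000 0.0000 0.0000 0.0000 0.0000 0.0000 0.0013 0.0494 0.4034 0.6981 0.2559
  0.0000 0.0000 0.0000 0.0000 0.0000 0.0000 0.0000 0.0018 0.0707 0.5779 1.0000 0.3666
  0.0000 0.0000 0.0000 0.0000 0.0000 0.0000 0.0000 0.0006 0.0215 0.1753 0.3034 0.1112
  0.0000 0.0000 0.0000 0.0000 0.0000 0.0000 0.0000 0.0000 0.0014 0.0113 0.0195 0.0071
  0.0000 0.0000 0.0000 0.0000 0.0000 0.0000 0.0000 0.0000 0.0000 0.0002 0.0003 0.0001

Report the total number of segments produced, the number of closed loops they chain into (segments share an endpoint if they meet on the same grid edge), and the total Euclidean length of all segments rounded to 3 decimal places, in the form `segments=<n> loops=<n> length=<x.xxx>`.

cell (5,9): code 0100 → (5.941,10.000)–(6.000,9.881)
cell (5,10): code 1000 → (6.000,10.079)–(5.941,10.000)
cell (6,9): code 0110 → (6.000,9.881)–(7.000,9.202)
cell (6,10): code 1001 → (7.000,10.532)–(6.000,10.079)
cell (7,9): code 0010 → (7.000,9.202)–(7.484,10.000)
cell (7,10): code 0001 → (7.484,10.000)–(7.000,10.532)
total: 6 segments, chained into 1 closed loop(s), length Σ = 4.191033

segments=6 loops=1 length=4.191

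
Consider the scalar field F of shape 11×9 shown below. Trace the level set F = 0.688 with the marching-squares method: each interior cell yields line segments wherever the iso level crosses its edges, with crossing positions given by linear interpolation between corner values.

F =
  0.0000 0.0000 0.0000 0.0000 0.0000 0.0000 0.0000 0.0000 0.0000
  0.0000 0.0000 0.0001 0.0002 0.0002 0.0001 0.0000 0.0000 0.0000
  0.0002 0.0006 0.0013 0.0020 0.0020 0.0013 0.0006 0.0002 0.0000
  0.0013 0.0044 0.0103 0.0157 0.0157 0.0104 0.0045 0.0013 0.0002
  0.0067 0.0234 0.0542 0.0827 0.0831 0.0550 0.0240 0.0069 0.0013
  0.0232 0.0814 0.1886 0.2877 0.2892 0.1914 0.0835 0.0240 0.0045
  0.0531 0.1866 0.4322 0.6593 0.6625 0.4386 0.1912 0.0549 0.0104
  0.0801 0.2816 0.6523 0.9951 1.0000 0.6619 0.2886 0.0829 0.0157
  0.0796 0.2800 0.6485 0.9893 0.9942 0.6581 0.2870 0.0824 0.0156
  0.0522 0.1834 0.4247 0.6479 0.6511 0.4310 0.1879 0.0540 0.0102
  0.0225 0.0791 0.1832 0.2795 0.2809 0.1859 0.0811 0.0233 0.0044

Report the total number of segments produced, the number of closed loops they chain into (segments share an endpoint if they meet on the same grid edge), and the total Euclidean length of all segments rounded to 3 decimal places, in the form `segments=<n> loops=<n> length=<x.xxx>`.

cell (6,2): code 0100 → (6.085,3.000)–(7.000,2.104)
cell (6,3): code 1100 → (6.076,4.000)–(6.085,3.000)
cell (6,4): code 1000 → (7.000,4.923)–(6.076,4.000)
cell (7,2): code 0110 → (7.000,2.104)–(8.000,2.116)
cell (7,4): code 1001 → (8.000,4.911)–(7.000,4.923)
cell (8,2): code 0010 → (8.000,2.116)–(8.883,3.000)
cell (8,3): code 0011 → (8.883,3.000)–(8.892,4.000)
cell (8,4): code 0001 → (8.892,4.000)–(8.000,4.911)
total: 8 segments, chained into 1 closed loop(s), length Σ = 9.111176

segments=8 loops=1 length=9.111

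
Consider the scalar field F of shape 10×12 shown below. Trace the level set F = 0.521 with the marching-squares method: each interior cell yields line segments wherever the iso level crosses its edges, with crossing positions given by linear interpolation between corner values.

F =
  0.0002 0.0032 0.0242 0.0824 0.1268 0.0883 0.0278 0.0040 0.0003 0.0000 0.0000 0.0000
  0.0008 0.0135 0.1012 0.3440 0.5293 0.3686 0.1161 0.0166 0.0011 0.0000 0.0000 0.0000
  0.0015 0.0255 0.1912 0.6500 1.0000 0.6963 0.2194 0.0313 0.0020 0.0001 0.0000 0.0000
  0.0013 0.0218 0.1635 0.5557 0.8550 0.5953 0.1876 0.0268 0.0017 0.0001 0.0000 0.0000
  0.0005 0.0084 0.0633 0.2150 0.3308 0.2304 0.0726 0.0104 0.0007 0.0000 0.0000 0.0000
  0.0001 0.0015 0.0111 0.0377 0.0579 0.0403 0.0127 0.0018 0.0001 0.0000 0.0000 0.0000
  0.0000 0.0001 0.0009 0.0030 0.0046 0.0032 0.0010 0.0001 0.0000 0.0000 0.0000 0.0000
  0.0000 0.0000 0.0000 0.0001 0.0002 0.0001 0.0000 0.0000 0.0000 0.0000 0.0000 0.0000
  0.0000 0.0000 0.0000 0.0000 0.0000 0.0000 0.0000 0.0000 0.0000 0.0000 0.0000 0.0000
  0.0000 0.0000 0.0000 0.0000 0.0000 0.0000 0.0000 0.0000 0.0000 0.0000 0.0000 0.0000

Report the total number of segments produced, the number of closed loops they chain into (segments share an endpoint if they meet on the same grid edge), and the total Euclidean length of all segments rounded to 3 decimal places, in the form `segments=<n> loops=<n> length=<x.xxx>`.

segments=12 loops=1 length=8.101

cell (0,3): code 0100 → (0.979,4.000)–(1.000,3.955)
cell (0,4): code 1000 → (1.000,4.052)–(0.979,4.000)
cell (1,2): code 0100 → (1.578,3.000)–(2.000,2.719)
cell (1,3): code 1110 → (1.000,3.955)–(1.578,3.000)
cell (1,4): code 1101 → (1.465,5.000)–(1.000,4.052)
cell (1,5): code 1000 → (2.000,5.368)–(1.465,5.000)
cell (2,2): code 0110 → (2.000,2.719)–(3.000,2.912)
cell (2,5): code 1001 → (3.000,5.182)–(2.000,5.368)
cell (3,2): code 0010 → (3.000,2.912)–(3.102,3.000)
cell (3,3): code 0011 → (3.102,3.000)–(3.637,4.000)
cell (3,4): code 0011 → (3.637,4.000)–(3.204,5.000)
cell (3,5): code 0001 → (3.204,5.000)–(3.000,5.182)
total: 12 segments, chained into 1 closed loop(s), length Σ = 8.101453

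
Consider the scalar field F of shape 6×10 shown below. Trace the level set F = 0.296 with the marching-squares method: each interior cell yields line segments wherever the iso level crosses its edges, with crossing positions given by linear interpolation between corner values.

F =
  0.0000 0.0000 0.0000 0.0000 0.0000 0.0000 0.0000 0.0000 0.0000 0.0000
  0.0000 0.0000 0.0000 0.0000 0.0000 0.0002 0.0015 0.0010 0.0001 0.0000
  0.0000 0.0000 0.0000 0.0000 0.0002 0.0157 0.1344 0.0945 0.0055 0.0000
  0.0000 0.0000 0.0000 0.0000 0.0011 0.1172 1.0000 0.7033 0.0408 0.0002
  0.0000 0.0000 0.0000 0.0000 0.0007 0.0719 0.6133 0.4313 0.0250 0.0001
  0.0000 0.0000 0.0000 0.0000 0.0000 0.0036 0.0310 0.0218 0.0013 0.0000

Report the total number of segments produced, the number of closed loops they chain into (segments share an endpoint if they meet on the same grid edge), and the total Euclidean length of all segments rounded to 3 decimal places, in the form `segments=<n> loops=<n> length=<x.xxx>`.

cell (2,5): code 0100 → (2.187,6.000)–(3.000,5.203)
cell (2,6): code 1100 → (2.331,7.000)–(2.187,6.000)
cell (2,7): code 1000 → (3.000,7.615)–(2.331,7.000)
cell (3,5): code 0110 → (3.000,5.203)–(4.000,5.414)
cell (3,7): code 1001 → (4.000,7.333)–(3.000,7.615)
cell (4,5): code 0010 → (4.000,5.414)–(4.545,6.000)
cell (4,6): code 0011 → (4.545,6.000)–(4.330,7.000)
cell (4,7): code 0001 → (4.330,7.000)–(4.000,7.333)
total: 8 segments, chained into 1 closed loop(s), length Σ = 7.411149

segments=8 loops=1 length=7.411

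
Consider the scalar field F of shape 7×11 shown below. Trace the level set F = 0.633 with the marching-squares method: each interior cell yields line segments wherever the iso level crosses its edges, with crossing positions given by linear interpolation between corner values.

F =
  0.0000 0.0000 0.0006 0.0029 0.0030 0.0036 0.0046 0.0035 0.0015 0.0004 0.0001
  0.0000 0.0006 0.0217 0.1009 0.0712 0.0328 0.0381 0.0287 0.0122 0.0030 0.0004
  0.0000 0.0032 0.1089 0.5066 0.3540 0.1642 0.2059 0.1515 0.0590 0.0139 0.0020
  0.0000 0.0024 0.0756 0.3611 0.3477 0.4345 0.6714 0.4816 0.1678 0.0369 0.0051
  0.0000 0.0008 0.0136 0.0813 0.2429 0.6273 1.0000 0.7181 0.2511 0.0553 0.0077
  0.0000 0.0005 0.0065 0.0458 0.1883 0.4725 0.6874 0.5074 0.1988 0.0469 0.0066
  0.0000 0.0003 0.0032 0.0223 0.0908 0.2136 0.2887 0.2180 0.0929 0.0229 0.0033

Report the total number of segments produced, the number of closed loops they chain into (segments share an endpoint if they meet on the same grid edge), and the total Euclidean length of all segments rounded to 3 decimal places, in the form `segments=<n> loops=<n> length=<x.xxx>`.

cell (2,5): code 0100 → (2.918,6.000)–(3.000,5.838)
cell (2,6): code 1000 → (3.000,6.202)–(2.918,6.000)
cell (3,5): code 0110 → (3.000,5.838)–(4.000,5.015)
cell (3,6): code 1101 → (3.640,7.000)–(3.000,6.202)
cell (3,7): code 1000 → (4.000,7.182)–(3.640,7.000)
cell (4,5): code 0110 → (4.000,5.015)–(5.000,5.747)
cell (4,6): code 1011 → (5.000,6.302)–(4.404,7.000)
cell (4,7): code 0001 → (4.404,7.000)–(4.000,7.182)
cell (5,5): code 0010 → (5.000,5.747)–(5.136,6.000)
cell (5,6): code 0001 → (5.136,6.000)–(5.000,6.302)
total: 10 segments, chained into 1 closed loop(s), length Σ = 6.340402

segments=10 loops=1 length=6.340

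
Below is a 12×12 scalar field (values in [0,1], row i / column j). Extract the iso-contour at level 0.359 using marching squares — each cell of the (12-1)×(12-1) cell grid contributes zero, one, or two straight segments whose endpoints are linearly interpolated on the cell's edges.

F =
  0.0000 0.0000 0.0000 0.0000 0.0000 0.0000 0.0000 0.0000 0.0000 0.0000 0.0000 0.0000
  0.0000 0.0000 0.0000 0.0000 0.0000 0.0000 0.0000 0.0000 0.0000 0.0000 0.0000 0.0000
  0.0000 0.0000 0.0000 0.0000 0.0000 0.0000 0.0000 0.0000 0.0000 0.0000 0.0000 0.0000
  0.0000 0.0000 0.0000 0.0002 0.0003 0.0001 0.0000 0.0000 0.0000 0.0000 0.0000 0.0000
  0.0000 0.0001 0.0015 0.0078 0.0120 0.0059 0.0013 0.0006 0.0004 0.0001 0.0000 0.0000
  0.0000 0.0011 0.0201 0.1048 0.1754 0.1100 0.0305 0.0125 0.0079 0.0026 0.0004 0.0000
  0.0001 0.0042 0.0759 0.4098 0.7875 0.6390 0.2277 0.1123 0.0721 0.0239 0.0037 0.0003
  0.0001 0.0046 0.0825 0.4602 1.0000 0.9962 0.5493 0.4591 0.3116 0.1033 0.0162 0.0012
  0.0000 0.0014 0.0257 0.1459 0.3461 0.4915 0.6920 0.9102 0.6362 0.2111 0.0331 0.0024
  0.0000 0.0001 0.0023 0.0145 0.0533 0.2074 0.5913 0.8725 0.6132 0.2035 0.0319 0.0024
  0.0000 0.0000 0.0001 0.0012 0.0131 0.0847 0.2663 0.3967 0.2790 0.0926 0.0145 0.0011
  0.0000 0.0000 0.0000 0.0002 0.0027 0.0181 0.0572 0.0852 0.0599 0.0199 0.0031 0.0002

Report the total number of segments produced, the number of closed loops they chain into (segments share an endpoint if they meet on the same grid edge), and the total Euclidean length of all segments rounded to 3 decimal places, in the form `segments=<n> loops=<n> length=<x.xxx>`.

cell (5,2): code 0100 → (5.833,3.000)–(6.000,2.848)
cell (5,3): code 1100 → (5.300,4.000)–(5.833,3.000)
cell (5,4): code 1100 → (5.471,5.000)–(5.300,4.000)
cell (5,5): code 1000 → (6.000,5.681)–(5.471,5.000)
cell (6,2): code 0110 → (6.000,2.848)–(7.000,2.732)
cell (6,5): code 1101 → (6.408,6.000)–(6.000,5.681)
cell (6,6): code 1100 → (6.711,7.000)–(6.408,6.000)
cell (6,7): code 1000 → (7.000,7.679)–(6.711,7.000)
cell (7,2): code 0010 → (7.000,2.732)–(7.322,3.000)
cell (7,3): code 0011 → (7.322,3.000)–(7.980,4.000)
cell (7,4): code 0111 → (7.980,4.000)–(8.000,4.089)
cell (7,7): code 1101 → (7.146,8.000)–(7.000,7.679)
cell (7,8): code 1000 → (8.000,8.652)–(7.146,8.000)
cell (8,4): code 0010 → (8.000,4.089)–(8.466,5.000)
cell (8,5): code 0111 → (8.466,5.000)–(9.000,5.395)
cell (8,8): code 1001 → (9.000,8.620)–(8.000,8.652)
cell (9,5): code 0010 → (9.000,5.395)–(9.715,6.000)
cell (9,6): code 0111 → (9.715,6.000)–(10.000,6.711)
cell (9,7): code 1011 → (10.000,7.320)–(9.761,8.000)
cell (9,8): code 0001 → (9.761,8.000)–(9.000,8.620)
cell (10,6): code 0010 → (10.000,6.711)–(10.121,7.000)
cell (10,7): code 0001 → (10.121,7.000)–(10.000,7.320)
total: 22 segments, chained into 1 closed loop(s), length Σ = 16.426121

segments=22 loops=1 length=16.426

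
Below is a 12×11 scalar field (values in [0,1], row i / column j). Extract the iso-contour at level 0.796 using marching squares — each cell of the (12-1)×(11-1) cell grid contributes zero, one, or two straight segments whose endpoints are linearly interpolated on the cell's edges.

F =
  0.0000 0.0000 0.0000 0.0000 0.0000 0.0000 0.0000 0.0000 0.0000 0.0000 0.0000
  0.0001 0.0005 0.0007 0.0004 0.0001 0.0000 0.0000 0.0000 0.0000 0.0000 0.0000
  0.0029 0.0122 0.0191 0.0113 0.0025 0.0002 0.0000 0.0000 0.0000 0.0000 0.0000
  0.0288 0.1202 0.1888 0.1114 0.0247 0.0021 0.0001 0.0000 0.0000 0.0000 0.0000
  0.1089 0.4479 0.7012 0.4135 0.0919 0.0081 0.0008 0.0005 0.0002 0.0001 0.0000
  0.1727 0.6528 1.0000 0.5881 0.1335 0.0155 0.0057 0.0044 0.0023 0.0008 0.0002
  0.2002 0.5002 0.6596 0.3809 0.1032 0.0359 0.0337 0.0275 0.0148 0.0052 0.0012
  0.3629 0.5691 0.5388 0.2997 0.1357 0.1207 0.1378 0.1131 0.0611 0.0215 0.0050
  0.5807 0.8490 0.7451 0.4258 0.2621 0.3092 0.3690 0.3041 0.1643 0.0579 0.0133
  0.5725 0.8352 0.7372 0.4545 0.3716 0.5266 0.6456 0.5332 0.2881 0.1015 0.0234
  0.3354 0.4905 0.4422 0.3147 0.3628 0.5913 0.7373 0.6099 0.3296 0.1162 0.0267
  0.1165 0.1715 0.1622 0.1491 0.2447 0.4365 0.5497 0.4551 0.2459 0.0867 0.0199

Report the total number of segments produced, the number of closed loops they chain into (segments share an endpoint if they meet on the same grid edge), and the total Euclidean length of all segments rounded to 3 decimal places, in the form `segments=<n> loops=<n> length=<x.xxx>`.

cell (4,1): code 0100 → (4.317,2.000)–(5.000,1.412)
cell (4,2): code 1000 → (5.000,2.495)–(4.317,2.000)
cell (5,1): code 0010 → (5.000,1.412)–(5.599,2.000)
cell (5,2): code 0001 → (5.599,2.000)–(5.000,2.495)
cell (7,0): code 0100 → (7.811,1.000)–(8.000,0.802)
cell (7,1): code 1000 → (8.000,1.510)–(7.811,1.000)
cell (8,0): code 0110 → (8.000,0.802)–(9.000,0.851)
cell (8,1): code 1001 → (9.000,1.400)–(8.000,1.510)
cell (9,0): code 0010 → (9.000,0.851)–(9.114,1.000)
cell (9,1): code 0001 → (9.114,1.000)–(9.000,1.400)
total: 10 segments, chained into 2 closed loop(s), length Σ = 6.789359

segments=10 loops=2 length=6.789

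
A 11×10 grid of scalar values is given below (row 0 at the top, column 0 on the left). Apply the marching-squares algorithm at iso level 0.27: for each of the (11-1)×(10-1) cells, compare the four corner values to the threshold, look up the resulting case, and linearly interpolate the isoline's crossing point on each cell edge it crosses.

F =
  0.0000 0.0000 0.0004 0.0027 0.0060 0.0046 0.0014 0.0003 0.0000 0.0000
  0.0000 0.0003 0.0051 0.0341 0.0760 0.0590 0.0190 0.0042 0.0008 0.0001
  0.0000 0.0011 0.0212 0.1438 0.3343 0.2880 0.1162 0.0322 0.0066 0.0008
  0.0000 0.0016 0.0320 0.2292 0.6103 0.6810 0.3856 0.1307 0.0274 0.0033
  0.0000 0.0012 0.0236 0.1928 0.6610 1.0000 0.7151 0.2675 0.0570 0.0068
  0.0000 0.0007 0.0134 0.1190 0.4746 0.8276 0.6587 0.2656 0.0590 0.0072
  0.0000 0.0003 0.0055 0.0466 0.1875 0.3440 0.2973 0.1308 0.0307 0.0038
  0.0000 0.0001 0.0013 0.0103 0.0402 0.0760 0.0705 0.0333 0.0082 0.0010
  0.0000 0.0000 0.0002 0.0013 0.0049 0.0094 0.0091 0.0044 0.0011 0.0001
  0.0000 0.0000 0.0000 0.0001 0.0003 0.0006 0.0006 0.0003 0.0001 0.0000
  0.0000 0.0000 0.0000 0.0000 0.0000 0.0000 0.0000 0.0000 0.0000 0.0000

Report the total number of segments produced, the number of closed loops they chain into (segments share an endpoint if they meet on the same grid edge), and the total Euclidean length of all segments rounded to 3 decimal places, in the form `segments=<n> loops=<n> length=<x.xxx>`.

segments=16 loops=1 length=13.142

cell (1,3): code 0100 → (1.751,4.000)–(2.000,3.662)
cell (1,4): code 1100 → (1.921,5.000)–(1.751,4.000)
cell (1,5): code 1000 → (2.000,5.105)–(1.921,5.000)
cell (2,3): code 0110 → (2.000,3.662)–(3.000,3.107)
cell (2,5): code 1101 → (2.571,6.000)–(2.000,5.105)
cell (2,6): code 1000 → (3.000,6.454)–(2.571,6.000)
cell (3,3): code 0110 → (3.000,3.107)–(4.000,3.165)
cell (3,6): code 1001 → (4.000,6.994)–(3.000,6.454)
cell (4,3): code 0110 → (4.000,3.165)–(5.000,3.425)
cell (4,6): code 1001 → (5.000,6.989)–(4.000,6.994)
cell (5,3): code 0010 → (5.000,3.425)–(5.713,4.000)
cell (5,4): code 0111 → (5.713,4.000)–(6.000,4.527)
cell (5,6): code 1001 → (6.000,6.164)–(5.000,6.989)
cell (6,4): code 0010 → (6.000,4.527)–(6.276,5.000)
cell (6,5): code 0011 → (6.276,5.000)–(6.120,6.000)
cell (6,6): code 0001 → (6.120,6.000)–(6.000,6.164)
total: 16 segments, chained into 1 closed loop(s), length Σ = 13.142186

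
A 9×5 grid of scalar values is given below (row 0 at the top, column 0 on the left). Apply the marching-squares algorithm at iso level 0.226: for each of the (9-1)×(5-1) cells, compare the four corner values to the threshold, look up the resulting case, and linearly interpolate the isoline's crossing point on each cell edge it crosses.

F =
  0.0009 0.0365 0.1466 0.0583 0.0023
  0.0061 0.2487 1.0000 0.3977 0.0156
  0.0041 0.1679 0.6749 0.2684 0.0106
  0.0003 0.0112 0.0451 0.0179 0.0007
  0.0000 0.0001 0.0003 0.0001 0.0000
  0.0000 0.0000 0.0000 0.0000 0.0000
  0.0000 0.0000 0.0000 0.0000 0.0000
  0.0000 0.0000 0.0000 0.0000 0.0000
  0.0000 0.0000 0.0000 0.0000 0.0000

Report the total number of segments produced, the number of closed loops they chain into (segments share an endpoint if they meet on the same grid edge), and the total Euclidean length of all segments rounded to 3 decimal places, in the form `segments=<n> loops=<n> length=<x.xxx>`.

cell (0,0): code 0100 → (0.893,1.000)–(1.000,0.906)
cell (0,1): code 1100 → (0.093,2.000)–(0.893,1.000)
cell (0,2): code 1100 → (0.494,3.000)–(0.093,2.000)
cell (0,3): code 1000 → (1.000,3.449)–(0.494,3.000)
cell (1,0): code 0010 → (1.000,0.906)–(1.281,1.000)
cell (1,1): code 0111 → (1.281,1.000)–(2.000,1.115)
cell (1,3): code 1001 → (2.000,3.164)–(1.000,3.449)
cell (2,1): code 0010 → (2.000,1.115)–(2.713,2.000)
cell (2,2): code 0011 → (2.713,2.000)–(2.169,3.000)
cell (2,3): code 0001 → (2.169,3.000)–(2.000,3.164)
total: 10 segments, chained into 1 closed loop(s), length Σ = 7.751665

segments=10 loops=1 length=7.752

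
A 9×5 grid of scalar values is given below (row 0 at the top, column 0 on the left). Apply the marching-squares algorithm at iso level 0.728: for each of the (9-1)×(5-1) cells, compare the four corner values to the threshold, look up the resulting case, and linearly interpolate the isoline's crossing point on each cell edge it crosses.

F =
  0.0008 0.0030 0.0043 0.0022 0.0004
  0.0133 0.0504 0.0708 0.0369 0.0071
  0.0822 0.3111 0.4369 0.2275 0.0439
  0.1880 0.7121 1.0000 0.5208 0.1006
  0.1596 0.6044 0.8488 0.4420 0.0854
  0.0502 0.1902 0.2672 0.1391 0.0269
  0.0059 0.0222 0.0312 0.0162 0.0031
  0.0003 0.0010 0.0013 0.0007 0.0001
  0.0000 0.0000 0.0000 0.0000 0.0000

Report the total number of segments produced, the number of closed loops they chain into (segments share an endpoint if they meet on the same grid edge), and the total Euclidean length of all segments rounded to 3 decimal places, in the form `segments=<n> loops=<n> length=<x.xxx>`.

cell (2,1): code 0100 → (2.517,2.000)–(3.000,1.055)
cell (2,2): code 1000 → (3.000,2.568)–(2.517,2.000)
cell (3,1): code 0110 → (3.000,1.055)–(4.000,1.506)
cell (3,2): code 1001 → (4.000,2.297)–(3.000,2.568)
cell (4,1): code 0010 → (4.000,1.506)–(4.208,2.000)
cell (4,2): code 0001 → (4.208,2.000)–(4.000,2.297)
total: 6 segments, chained into 1 closed loop(s), length Σ = 4.837716

segments=6 loops=1 length=4.838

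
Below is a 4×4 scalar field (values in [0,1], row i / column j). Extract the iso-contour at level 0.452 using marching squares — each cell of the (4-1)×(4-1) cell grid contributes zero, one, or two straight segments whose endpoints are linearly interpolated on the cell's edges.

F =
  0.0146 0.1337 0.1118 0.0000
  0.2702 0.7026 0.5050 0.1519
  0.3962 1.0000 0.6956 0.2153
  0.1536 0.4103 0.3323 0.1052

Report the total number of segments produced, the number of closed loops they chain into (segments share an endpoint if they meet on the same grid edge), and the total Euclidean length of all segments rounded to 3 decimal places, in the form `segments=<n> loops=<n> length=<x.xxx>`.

segments=8 loops=1 length=7.262

cell (0,0): code 0100 → (0.560,1.000)–(1.000,0.420)
cell (0,1): code 1100 → (0.865,2.000)–(0.560,1.000)
cell (0,2): code 1000 → (1.000,2.150)–(0.865,2.000)
cell (1,0): code 0110 → (1.000,0.420)–(2.000,0.092)
cell (1,2): code 1001 → (2.000,2.507)–(1.000,2.150)
cell (2,0): code 0010 → (2.000,0.092)–(2.929,1.000)
cell (2,1): code 0011 → (2.929,1.000)–(2.671,2.000)
cell (2,2): code 0001 → (2.671,2.000)–(2.000,2.507)
total: 8 segments, chained into 1 closed loop(s), length Σ = 7.262278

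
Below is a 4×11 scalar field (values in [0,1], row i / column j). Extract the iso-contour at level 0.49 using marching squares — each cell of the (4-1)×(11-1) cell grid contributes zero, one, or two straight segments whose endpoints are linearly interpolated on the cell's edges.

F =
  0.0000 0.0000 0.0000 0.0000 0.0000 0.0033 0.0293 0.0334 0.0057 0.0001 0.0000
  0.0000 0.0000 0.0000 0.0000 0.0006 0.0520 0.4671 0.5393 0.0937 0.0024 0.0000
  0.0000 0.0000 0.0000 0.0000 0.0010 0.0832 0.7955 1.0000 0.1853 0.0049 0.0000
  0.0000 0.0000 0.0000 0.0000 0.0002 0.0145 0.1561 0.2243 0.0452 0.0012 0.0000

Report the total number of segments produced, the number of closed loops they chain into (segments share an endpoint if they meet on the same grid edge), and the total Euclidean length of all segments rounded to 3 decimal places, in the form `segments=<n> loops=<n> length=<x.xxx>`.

segments=8 loops=1 length=5.877

cell (0,6): code 0100 → (0.903,7.000)–(1.000,6.317)
cell (0,7): code 1000 → (1.000,7.111)–(0.903,7.000)
cell (1,5): code 0100 → (1.070,6.000)–(2.000,5.571)
cell (1,6): code 1110 → (1.000,6.317)–(1.070,6.000)
cell (1,7): code 1001 → (2.000,7.626)–(1.000,7.111)
cell (2,5): code 0010 → (2.000,5.571)–(2.478,6.000)
cell (2,6): code 0011 → (2.478,6.000)–(2.657,7.000)
cell (2,7): code 0001 → (2.657,7.000)–(2.000,7.626)
total: 8 segments, chained into 1 closed loop(s), length Σ = 5.877182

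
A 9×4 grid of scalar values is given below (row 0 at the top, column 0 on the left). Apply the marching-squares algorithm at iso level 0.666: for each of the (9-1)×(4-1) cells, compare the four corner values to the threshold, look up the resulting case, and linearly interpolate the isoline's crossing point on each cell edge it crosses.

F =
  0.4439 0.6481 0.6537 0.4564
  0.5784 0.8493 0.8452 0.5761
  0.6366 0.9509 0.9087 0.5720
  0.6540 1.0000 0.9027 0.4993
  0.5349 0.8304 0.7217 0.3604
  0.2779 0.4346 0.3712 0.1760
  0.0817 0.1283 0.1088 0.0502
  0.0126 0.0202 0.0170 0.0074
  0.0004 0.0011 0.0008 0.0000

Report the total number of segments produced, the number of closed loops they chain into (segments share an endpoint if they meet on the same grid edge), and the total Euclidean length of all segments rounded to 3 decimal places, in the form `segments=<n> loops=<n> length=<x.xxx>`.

segments=12 loops=1 length=11.440

cell (0,0): code 0100 → (0.089,1.000)–(1.000,0.323)
cell (0,1): code 1100 → (0.064,2.000)–(0.089,1.000)
cell (0,2): code 1000 → (1.000,2.666)–(0.064,2.000)
cell (1,0): code 0110 → (1.000,0.323)–(2.000,0.094)
cell (1,2): code 1001 → (2.000,2.721)–(1.000,2.666)
cell (2,0): code 0110 → (2.000,0.094)–(3.000,0.035)
cell (2,2): code 1001 → (3.000,2.587)–(2.000,2.721)
cell (3,0): code 0110 → (3.000,0.035)–(4.000,0.444)
cell (3,2): code 1001 → (4.000,2.154)–(3.000,2.587)
cell (4,0): code 0010 → (4.000,0.444)–(4.415,1.000)
cell (4,1): code 0011 → (4.415,1.000)–(4.159,2.000)
cell (4,2): code 0001 → (4.159,2.000)–(4.000,2.154)
total: 12 segments, chained into 1 closed loop(s), length Σ = 11.439925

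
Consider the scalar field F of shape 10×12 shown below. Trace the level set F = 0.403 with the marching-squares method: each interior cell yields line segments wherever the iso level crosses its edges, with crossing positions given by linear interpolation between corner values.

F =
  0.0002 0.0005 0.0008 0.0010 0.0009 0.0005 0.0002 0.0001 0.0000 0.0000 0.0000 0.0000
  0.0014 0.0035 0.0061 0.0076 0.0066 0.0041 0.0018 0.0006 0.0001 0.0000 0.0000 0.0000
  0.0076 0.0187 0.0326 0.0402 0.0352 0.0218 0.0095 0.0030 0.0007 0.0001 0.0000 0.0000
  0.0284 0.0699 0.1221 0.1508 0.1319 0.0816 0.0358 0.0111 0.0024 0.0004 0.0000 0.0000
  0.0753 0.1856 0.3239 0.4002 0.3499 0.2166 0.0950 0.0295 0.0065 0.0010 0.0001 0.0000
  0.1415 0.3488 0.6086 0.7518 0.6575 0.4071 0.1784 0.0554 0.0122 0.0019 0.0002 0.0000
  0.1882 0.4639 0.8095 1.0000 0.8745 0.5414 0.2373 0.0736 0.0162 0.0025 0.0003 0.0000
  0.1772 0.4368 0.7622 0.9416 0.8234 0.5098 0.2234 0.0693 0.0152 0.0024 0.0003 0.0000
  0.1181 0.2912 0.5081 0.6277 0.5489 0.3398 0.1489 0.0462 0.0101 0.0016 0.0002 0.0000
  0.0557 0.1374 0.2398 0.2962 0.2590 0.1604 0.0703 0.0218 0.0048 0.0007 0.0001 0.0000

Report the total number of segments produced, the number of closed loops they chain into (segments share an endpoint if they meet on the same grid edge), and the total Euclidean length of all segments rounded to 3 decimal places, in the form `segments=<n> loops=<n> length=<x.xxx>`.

segments=18 loops=1 length=14.559

cell (4,1): code 0100 → (4.278,2.000)–(5.000,1.209)
cell (4,2): code 1100 → (4.008,3.000)–(4.278,2.000)
cell (4,3): code 1100 → (4.173,4.000)–(4.008,3.000)
cell (4,4): code 1100 → (4.978,5.000)–(4.173,4.000)
cell (4,5): code 1000 → (5.000,5.018)–(4.978,5.000)
cell (5,0): code 0100 → (5.471,1.000)–(6.000,0.779)
cell (5,1): code 1110 → (5.000,1.209)–(5.471,1.000)
cell (5,5): code 1001 → (6.000,5.455)–(5.000,5.018)
cell (6,0): code 0110 → (6.000,0.779)–(7.000,0.870)
cell (6,5): code 1001 → (7.000,5.373)–(6.000,5.455)
cell (7,0): code 0010 → (7.000,0.870)–(7.232,1.000)
cell (7,1): code 0111 → (7.232,1.000)–(8.000,1.515)
cell (7,4): code 1011 → (8.000,4.698)–(7.628,5.000)
cell (7,5): code 0001 → (7.628,5.000)–(7.000,5.373)
cell (8,1): code 0010 → (8.000,1.515)–(8.392,2.000)
cell (8,2): code 0011 → (8.392,2.000)–(8.678,3.000)
cell (8,3): code 0011 → (8.678,3.000)–(8.503,4.000)
cell (8,4): code 0001 → (8.503,4.000)–(8.000,4.698)
total: 18 segments, chained into 1 closed loop(s), length Σ = 14.559496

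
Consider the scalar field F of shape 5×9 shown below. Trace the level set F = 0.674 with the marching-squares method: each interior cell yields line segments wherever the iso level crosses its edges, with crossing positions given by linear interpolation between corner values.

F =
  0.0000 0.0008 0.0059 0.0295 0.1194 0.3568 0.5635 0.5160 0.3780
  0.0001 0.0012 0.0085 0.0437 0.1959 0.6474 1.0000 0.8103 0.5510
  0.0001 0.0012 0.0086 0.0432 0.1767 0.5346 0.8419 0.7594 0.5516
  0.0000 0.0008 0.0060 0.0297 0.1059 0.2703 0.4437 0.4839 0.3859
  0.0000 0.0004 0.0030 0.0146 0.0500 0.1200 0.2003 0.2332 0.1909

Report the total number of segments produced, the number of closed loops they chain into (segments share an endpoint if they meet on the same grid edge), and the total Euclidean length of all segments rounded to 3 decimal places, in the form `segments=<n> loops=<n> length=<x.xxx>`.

cell (0,5): code 0100 → (0.253,6.000)–(1.000,5.075)
cell (0,6): code 1100 → (0.537,7.000)–(0.253,6.000)
cell (0,7): code 1000 → (1.000,7.526)–(0.537,7.000)
cell (1,5): code 0110 → (1.000,5.075)–(2.000,5.454)
cell (1,7): code 1001 → (2.000,7.411)–(1.000,7.526)
cell (2,5): code 0010 → (2.000,5.454)–(2.422,6.000)
cell (2,6): code 0011 → (2.422,6.000)–(2.310,7.000)
cell (2,7): code 0001 → (2.310,7.000)–(2.000,7.411)
total: 8 segments, chained into 1 closed loop(s), length Σ = 7.215377

segments=8 loops=1 length=7.215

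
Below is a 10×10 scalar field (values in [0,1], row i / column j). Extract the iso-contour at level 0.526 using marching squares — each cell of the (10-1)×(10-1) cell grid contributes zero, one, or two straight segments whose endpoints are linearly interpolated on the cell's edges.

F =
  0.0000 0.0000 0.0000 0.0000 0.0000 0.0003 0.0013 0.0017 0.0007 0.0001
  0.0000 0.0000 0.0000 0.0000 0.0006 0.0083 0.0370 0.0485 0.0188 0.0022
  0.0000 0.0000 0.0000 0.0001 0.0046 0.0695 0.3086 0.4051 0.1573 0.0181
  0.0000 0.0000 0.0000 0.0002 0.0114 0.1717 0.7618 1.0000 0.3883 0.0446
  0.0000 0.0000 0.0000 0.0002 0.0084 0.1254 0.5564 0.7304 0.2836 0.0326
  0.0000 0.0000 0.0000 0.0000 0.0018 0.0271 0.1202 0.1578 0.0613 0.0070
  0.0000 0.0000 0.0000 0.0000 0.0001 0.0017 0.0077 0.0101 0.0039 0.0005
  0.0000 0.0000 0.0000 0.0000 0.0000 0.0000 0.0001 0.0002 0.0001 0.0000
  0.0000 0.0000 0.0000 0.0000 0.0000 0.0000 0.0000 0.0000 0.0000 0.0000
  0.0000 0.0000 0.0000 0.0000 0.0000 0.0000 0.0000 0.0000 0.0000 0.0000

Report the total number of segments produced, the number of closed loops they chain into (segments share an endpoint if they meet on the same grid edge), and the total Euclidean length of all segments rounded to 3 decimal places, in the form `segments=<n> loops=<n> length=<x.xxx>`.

cell (2,5): code 0100 → (2.480,6.000)–(3.000,5.600)
cell (2,6): code 1100 → (2.203,7.000)–(2.480,6.000)
cell (2,7): code 1000 → (3.000,7.775)–(2.203,7.000)
cell (3,5): code 0110 → (3.000,5.600)–(4.000,5.929)
cell (3,7): code 1001 → (4.000,7.457)–(3.000,7.775)
cell (4,5): code 0010 → (4.000,5.929)–(4.070,6.000)
cell (4,6): code 0011 → (4.070,6.000)–(4.357,7.000)
cell (4,7): code 0001 → (4.357,7.000)–(4.000,7.457)
total: 8 segments, chained into 1 closed loop(s), length Σ = 6.626780

segments=8 loops=1 length=6.627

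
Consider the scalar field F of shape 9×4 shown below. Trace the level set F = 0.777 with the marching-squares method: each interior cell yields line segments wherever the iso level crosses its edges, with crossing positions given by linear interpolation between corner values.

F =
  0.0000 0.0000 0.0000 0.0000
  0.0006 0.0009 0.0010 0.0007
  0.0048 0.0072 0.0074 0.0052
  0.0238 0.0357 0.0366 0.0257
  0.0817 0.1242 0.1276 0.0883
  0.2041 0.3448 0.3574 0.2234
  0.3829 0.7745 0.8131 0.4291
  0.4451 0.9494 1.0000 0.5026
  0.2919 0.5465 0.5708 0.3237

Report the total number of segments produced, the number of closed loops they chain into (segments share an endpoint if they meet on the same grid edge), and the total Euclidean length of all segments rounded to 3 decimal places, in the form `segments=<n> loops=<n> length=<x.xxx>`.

segments=8 loops=1 length=5.470

cell (5,1): code 0100 → (5.921,2.000)–(6.000,1.065)
cell (5,2): code 1000 → (6.000,2.094)–(5.921,2.000)
cell (6,0): code 0100 → (6.014,1.000)–(7.000,0.658)
cell (6,1): code 1110 → (6.000,1.065)–(6.014,1.000)
cell (6,2): code 1001 → (7.000,2.448)–(6.000,2.094)
cell (7,0): code 0010 → (7.000,0.658)–(7.428,1.000)
cell (7,1): code 0011 → (7.428,1.000)–(7.520,2.000)
cell (7,2): code 0001 → (7.520,2.000)–(7.000,2.448)
total: 8 segments, chained into 1 closed loop(s), length Σ = 5.470211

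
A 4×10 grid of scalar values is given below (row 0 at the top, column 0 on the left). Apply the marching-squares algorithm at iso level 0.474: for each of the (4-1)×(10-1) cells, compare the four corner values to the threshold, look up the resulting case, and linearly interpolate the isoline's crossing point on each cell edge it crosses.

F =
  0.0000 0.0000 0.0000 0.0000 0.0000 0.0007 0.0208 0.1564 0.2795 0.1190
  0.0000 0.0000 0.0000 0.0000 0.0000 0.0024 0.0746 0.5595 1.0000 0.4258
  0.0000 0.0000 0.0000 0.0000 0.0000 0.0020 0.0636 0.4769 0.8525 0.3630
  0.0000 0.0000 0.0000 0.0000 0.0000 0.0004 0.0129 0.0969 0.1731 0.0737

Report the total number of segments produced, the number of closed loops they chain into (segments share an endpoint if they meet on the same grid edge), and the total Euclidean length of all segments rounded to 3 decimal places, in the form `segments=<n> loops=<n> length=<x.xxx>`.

segments=8 loops=1 length=6.702

cell (0,6): code 0100 → (0.788,7.000)–(1.000,6.824)
cell (0,7): code 1100 → (0.270,8.000)–(0.788,7.000)
cell (0,8): code 1000 → (1.000,8.916)–(0.270,8.000)
cell (1,6): code 0110 → (1.000,6.824)–(2.000,6.993)
cell (1,8): code 1001 → (2.000,8.773)–(1.000,8.916)
cell (2,6): code 0010 → (2.000,6.993)–(2.008,7.000)
cell (2,7): code 0011 → (2.008,7.000)–(2.557,8.000)
cell (2,8): code 0001 → (2.557,8.000)–(2.000,8.773)
total: 8 segments, chained into 1 closed loop(s), length Σ = 6.702174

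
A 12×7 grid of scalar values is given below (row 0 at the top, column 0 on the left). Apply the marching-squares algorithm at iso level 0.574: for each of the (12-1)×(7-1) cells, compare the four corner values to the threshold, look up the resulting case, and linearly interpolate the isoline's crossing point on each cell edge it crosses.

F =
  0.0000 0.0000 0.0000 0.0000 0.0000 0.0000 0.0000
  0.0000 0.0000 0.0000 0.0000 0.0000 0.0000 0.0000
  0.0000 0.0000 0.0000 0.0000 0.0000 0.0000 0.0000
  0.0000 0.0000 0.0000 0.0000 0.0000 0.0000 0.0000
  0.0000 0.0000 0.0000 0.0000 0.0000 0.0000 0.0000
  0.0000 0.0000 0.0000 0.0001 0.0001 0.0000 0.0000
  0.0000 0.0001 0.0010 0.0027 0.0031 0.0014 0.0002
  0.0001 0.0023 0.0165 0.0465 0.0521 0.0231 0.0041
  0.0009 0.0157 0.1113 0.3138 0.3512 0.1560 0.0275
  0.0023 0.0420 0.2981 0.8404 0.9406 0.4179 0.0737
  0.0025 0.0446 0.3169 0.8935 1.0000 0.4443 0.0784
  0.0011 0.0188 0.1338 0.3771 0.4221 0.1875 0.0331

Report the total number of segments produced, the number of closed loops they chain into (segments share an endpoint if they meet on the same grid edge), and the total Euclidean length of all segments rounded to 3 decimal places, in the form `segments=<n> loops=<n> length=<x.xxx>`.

cell (8,2): code 0100 → (8.494,3.000)–(9.000,2.509)
cell (8,3): code 1100 → (8.378,4.000)–(8.494,3.000)
cell (8,4): code 1000 → (9.000,4.701)–(8.378,4.000)
cell (9,2): code 0110 → (9.000,2.509)–(10.000,2.446)
cell (9,4): code 1001 → (10.000,4.767)–(9.000,4.701)
cell (10,2): code 0010 → (10.000,2.446)–(10.619,3.000)
cell (10,3): code 0011 → (10.619,3.000)–(10.737,4.000)
cell (10,4): code 0001 → (10.737,4.000)–(10.000,4.767)
total: 8 segments, chained into 1 closed loop(s), length Σ = 7.554470

segments=8 loops=1 length=7.554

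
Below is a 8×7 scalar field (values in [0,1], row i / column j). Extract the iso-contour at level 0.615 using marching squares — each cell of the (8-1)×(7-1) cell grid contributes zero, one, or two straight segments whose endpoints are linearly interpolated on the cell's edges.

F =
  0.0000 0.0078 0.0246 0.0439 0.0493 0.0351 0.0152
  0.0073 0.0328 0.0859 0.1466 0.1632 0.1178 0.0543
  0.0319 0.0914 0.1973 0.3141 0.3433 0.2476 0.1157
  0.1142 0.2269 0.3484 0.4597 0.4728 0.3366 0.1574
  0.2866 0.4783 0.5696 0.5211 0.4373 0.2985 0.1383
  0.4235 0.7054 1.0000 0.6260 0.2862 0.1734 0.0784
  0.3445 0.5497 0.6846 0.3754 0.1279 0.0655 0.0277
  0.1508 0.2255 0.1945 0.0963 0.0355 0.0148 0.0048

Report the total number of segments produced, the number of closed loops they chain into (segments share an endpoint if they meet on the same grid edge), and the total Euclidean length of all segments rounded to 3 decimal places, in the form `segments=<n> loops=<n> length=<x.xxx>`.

segments=10 loops=1 length=6.402

cell (4,0): code 0100 → (4.602,1.000)–(5.000,0.679)
cell (4,1): code 1100 → (4.105,2.000)–(4.602,1.000)
cell (4,2): code 1100 → (4.895,3.000)–(4.105,2.000)
cell (4,3): code 1000 → (5.000,3.032)–(4.895,3.000)
cell (5,0): code 0010 → (5.000,0.679)–(5.581,1.000)
cell (5,1): code 0111 → (5.581,1.000)–(6.000,1.484)
cell (5,2): code 1011 → (6.000,2.225)–(5.044,3.000)
cell (5,3): code 0001 → (5.044,3.000)–(5.000,3.032)
cell (6,1): code 0010 → (6.000,1.484)–(6.142,2.000)
cell (6,2): code 0001 → (6.142,2.000)–(6.000,2.225)
total: 10 segments, chained into 1 closed loop(s), length Σ = 6.401817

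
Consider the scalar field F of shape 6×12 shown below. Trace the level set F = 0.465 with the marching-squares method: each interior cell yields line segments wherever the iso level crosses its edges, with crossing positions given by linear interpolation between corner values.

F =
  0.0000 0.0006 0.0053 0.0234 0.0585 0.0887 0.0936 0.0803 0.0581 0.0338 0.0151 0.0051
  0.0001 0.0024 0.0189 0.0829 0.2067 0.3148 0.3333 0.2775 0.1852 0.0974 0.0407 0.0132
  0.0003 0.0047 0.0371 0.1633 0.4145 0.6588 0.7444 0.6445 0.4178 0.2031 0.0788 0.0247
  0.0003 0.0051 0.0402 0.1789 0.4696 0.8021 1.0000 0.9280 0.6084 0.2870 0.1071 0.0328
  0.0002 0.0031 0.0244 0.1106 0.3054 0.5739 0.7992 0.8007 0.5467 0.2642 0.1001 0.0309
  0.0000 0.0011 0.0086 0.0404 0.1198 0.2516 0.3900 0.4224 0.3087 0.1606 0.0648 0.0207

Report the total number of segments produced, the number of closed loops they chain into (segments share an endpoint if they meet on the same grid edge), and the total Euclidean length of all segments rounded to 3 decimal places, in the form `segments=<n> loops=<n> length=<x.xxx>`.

segments=16 loops=1 length=12.561

cell (1,4): code 0100 → (1.437,5.000)–(2.000,4.207)
cell (1,5): code 1100 → (1.320,6.000)–(1.437,5.000)
cell (1,6): code 1100 → (1.511,7.000)–(1.320,6.000)
cell (1,7): code 1000 → (2.000,7.792)–(1.511,7.000)
cell (2,3): code 0100 → (2.917,4.000)–(3.000,3.984)
cell (2,4): code 1110 → (2.000,4.207)–(2.917,4.000)
cell (2,7): code 1101 → (2.248,8.000)–(2.000,7.792)
cell (2,8): code 1000 → (3.000,8.446)–(2.248,8.000)
cell (3,3): code 0010 → (3.000,3.984)–(3.028,4.000)
cell (3,4): code 0111 → (3.028,4.000)–(4.000,4.594)
cell (3,8): code 1001 → (4.000,8.289)–(3.000,8.446)
cell (4,4): code 0010 → (4.000,4.594)–(4.338,5.000)
cell (4,5): code 0011 → (4.338,5.000)–(4.817,6.000)
cell (4,6): code 0011 → (4.817,6.000)–(4.887,7.000)
cell (4,7): code 0011 → (4.887,7.000)–(4.343,8.000)
cell (4,8): code 0001 → (4.343,8.000)–(4.000,8.289)
total: 16 segments, chained into 1 closed loop(s), length Σ = 12.561312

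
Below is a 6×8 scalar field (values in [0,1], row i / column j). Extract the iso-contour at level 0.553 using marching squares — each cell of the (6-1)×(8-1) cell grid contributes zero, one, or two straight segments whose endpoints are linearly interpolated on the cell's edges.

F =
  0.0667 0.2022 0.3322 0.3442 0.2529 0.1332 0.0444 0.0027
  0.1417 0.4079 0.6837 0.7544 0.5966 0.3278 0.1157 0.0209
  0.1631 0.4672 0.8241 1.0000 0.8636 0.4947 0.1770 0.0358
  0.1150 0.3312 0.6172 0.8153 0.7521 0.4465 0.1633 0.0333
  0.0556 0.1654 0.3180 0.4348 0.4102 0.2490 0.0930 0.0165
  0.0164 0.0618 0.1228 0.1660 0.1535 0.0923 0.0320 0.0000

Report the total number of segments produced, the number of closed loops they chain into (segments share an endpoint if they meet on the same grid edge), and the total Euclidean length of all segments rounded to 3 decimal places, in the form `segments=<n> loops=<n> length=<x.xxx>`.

cell (0,1): code 0100 → (0.628,2.000)–(1.000,1.526)
cell (0,2): code 1100 → (0.509,3.000)–(0.628,2.000)
cell (0,3): code 1100 → (0.873,4.000)–(0.509,3.000)
cell (0,4): code 1000 → (1.000,4.162)–(0.873,4.000)
cell (1,1): code 0110 → (1.000,1.526)–(2.000,1.240)
cell (1,4): code 1001 → (2.000,4.842)–(1.000,4.162)
cell (2,1): code 0110 → (2.000,1.240)–(3.000,1.776)
cell (2,4): code 1001 → (3.000,4.652)–(2.000,4.842)
cell (3,1): code 0010 → (3.000,1.776)–(3.215,2.000)
cell (3,2): code 0011 → (3.215,2.000)–(3.689,3.000)
cell (3,3): code 0011 → (3.689,3.000)–(3.582,4.000)
cell (3,4): code 0001 → (3.582,4.000)–(3.000,4.652)
total: 12 segments, chained into 1 closed loop(s), length Σ = 10.577962

segments=12 loops=1 length=10.578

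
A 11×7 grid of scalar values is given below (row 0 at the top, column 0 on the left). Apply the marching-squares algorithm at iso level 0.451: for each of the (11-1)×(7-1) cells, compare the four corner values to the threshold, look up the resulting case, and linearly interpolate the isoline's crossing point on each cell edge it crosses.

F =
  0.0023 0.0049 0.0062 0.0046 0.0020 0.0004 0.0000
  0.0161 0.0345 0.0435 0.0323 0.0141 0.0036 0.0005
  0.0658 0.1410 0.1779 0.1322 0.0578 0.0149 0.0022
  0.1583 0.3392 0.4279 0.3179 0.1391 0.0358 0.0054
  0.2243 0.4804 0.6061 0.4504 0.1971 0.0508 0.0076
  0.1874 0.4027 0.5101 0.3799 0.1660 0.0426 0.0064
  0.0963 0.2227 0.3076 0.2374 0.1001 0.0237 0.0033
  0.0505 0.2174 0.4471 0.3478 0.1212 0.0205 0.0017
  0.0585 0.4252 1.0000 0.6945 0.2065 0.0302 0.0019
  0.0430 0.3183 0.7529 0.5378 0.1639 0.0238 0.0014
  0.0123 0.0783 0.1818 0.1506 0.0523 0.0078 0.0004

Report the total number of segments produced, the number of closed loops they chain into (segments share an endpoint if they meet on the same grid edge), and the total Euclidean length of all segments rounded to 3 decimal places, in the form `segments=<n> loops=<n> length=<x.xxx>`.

segments=16 loops=2 length=13.813

cell (3,0): code 0100 → (3.792,1.000)–(4.000,0.885)
cell (3,1): code 1100 → (3.130,2.000)–(3.792,1.000)
cell (3,2): code 1000 → (4.000,2.996)–(3.130,2.000)
cell (4,0): code 0010 → (4.000,0.885)–(4.378,1.000)
cell (4,1): code 0111 → (4.378,1.000)–(5.000,1.450)
cell (4,2): code 1001 → (5.000,2.454)–(4.000,2.996)
cell (5,1): code 0010 → (5.000,1.450)–(5.292,2.000)
cell (5,2): code 0001 → (5.292,2.000)–(5.000,2.454)
cell (7,1): code 0100 → (7.007,2.000)–(8.000,1.045)
cell (7,2): code 1100 → (7.298,3.000)–(7.007,2.000)
cell (7,3): code 1000 → (8.000,3.499)–(7.298,3.000)
cell (8,1): code 0110 → (8.000,1.045)–(9.000,1.305)
cell (8,3): code 1001 → (9.000,3.232)–(8.000,3.499)
cell (9,1): code 0010 → (9.000,1.305)–(9.529,2.000)
cell (9,2): code 0011 → (9.529,2.000)–(9.224,3.000)
cell (9,3): code 0001 → (9.224,3.000)–(9.000,3.232)
total: 16 segments, chained into 2 closed loop(s), length Σ = 13.812641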